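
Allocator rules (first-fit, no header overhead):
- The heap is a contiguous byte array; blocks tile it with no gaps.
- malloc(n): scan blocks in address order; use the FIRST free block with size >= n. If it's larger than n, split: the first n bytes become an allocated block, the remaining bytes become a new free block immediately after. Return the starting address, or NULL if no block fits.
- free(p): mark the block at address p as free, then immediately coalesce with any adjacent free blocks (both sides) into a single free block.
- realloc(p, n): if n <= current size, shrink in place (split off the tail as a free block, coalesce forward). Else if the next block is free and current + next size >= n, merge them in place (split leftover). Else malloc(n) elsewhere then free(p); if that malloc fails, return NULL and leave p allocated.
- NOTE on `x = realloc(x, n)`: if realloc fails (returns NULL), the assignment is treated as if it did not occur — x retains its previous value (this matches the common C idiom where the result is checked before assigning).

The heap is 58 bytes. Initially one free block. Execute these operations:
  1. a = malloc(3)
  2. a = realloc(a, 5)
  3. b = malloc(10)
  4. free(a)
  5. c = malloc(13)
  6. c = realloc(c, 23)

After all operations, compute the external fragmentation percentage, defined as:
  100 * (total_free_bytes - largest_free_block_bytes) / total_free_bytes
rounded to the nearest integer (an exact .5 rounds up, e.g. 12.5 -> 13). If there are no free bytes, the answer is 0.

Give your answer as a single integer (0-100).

Op 1: a = malloc(3) -> a = 0; heap: [0-2 ALLOC][3-57 FREE]
Op 2: a = realloc(a, 5) -> a = 0; heap: [0-4 ALLOC][5-57 FREE]
Op 3: b = malloc(10) -> b = 5; heap: [0-4 ALLOC][5-14 ALLOC][15-57 FREE]
Op 4: free(a) -> (freed a); heap: [0-4 FREE][5-14 ALLOC][15-57 FREE]
Op 5: c = malloc(13) -> c = 15; heap: [0-4 FREE][5-14 ALLOC][15-27 ALLOC][28-57 FREE]
Op 6: c = realloc(c, 23) -> c = 15; heap: [0-4 FREE][5-14 ALLOC][15-37 ALLOC][38-57 FREE]
Free blocks: [5 20] total_free=25 largest=20 -> 100*(25-20)/25 = 500/25 = 20

Answer: 20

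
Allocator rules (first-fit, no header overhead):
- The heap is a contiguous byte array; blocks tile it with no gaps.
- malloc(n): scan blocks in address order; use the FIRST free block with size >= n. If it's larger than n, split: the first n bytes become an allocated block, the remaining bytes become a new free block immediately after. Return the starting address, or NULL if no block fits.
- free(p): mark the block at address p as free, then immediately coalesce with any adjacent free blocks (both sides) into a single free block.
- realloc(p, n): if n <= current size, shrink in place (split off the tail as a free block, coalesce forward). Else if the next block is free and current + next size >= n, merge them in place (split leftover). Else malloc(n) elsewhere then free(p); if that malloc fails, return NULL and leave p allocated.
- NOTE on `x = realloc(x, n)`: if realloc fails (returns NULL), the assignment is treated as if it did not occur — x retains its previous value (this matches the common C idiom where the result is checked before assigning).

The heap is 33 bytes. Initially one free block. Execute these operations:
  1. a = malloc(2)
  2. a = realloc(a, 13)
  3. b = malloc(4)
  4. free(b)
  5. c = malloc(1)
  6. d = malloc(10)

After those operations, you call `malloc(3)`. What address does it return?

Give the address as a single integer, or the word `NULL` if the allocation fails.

Op 1: a = malloc(2) -> a = 0; heap: [0-1 ALLOC][2-32 FREE]
Op 2: a = realloc(a, 13) -> a = 0; heap: [0-12 ALLOC][13-32 FREE]
Op 3: b = malloc(4) -> b = 13; heap: [0-12 ALLOC][13-16 ALLOC][17-32 FREE]
Op 4: free(b) -> (freed b); heap: [0-12 ALLOC][13-32 FREE]
Op 5: c = malloc(1) -> c = 13; heap: [0-12 ALLOC][13-13 ALLOC][14-32 FREE]
Op 6: d = malloc(10) -> d = 14; heap: [0-12 ALLOC][13-13 ALLOC][14-23 ALLOC][24-32 FREE]
malloc(3): first-fit scan over [0-12 ALLOC][13-13 ALLOC][14-23 ALLOC][24-32 FREE] -> 24

Answer: 24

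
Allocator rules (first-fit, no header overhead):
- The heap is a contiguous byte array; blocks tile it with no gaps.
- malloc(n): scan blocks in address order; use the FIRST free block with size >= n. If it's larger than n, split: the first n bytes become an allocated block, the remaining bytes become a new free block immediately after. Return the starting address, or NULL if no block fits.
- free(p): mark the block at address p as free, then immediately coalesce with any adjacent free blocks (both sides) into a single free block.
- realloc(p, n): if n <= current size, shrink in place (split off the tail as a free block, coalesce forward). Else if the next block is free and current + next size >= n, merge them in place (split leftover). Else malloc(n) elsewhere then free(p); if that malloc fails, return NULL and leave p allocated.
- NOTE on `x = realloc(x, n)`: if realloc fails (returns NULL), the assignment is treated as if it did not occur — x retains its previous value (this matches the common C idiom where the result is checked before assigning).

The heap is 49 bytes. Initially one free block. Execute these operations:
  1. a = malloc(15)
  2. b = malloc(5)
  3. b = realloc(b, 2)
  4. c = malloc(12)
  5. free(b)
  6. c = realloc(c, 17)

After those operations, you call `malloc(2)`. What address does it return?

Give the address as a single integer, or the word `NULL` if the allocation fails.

Answer: 15

Derivation:
Op 1: a = malloc(15) -> a = 0; heap: [0-14 ALLOC][15-48 FREE]
Op 2: b = malloc(5) -> b = 15; heap: [0-14 ALLOC][15-19 ALLOC][20-48 FREE]
Op 3: b = realloc(b, 2) -> b = 15; heap: [0-14 ALLOC][15-16 ALLOC][17-48 FREE]
Op 4: c = malloc(12) -> c = 17; heap: [0-14 ALLOC][15-16 ALLOC][17-28 ALLOC][29-48 FREE]
Op 5: free(b) -> (freed b); heap: [0-14 ALLOC][15-16 FREE][17-28 ALLOC][29-48 FREE]
Op 6: c = realloc(c, 17) -> c = 17; heap: [0-14 ALLOC][15-16 FREE][17-33 ALLOC][34-48 FREE]
malloc(2): first-fit scan over [0-14 ALLOC][15-16 FREE][17-33 ALLOC][34-48 FREE] -> 15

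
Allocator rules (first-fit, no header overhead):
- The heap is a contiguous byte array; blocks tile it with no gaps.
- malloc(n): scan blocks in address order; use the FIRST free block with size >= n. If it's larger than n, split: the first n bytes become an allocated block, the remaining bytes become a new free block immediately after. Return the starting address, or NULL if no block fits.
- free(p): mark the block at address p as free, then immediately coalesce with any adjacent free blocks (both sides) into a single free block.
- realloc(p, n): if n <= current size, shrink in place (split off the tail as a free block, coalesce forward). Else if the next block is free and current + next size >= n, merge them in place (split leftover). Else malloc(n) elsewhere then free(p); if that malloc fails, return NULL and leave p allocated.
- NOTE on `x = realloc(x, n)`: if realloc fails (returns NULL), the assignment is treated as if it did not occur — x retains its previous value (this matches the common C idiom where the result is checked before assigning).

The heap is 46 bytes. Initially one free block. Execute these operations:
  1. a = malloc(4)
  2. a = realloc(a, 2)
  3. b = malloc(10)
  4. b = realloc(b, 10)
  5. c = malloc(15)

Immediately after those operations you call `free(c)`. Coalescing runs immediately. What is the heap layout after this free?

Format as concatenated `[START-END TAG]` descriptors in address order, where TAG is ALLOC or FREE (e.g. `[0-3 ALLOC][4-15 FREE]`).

Op 1: a = malloc(4) -> a = 0; heap: [0-3 ALLOC][4-45 FREE]
Op 2: a = realloc(a, 2) -> a = 0; heap: [0-1 ALLOC][2-45 FREE]
Op 3: b = malloc(10) -> b = 2; heap: [0-1 ALLOC][2-11 ALLOC][12-45 FREE]
Op 4: b = realloc(b, 10) -> b = 2; heap: [0-1 ALLOC][2-11 ALLOC][12-45 FREE]
Op 5: c = malloc(15) -> c = 12; heap: [0-1 ALLOC][2-11 ALLOC][12-26 ALLOC][27-45 FREE]
free(c): c = 12 -> block [12-26 ALLOC]; mark free, coalesce with adjacent free neighbors -> [0-1 ALLOC][2-11 ALLOC][12-45 FREE]

Answer: [0-1 ALLOC][2-11 ALLOC][12-45 FREE]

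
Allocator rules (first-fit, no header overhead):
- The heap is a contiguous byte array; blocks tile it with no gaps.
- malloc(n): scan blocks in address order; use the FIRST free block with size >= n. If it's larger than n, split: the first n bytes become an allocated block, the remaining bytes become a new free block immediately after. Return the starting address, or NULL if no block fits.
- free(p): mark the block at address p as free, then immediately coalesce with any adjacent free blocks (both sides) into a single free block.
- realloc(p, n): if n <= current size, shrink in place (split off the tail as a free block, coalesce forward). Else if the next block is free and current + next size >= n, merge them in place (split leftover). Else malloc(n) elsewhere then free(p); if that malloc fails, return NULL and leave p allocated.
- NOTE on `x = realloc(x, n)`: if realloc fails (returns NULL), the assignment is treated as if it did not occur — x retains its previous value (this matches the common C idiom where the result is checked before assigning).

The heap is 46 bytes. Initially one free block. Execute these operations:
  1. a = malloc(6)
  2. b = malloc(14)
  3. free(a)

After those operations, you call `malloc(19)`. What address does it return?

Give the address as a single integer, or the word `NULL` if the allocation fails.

Answer: 20

Derivation:
Op 1: a = malloc(6) -> a = 0; heap: [0-5 ALLOC][6-45 FREE]
Op 2: b = malloc(14) -> b = 6; heap: [0-5 ALLOC][6-19 ALLOC][20-45 FREE]
Op 3: free(a) -> (freed a); heap: [0-5 FREE][6-19 ALLOC][20-45 FREE]
malloc(19): first-fit scan over [0-5 FREE][6-19 ALLOC][20-45 FREE] -> 20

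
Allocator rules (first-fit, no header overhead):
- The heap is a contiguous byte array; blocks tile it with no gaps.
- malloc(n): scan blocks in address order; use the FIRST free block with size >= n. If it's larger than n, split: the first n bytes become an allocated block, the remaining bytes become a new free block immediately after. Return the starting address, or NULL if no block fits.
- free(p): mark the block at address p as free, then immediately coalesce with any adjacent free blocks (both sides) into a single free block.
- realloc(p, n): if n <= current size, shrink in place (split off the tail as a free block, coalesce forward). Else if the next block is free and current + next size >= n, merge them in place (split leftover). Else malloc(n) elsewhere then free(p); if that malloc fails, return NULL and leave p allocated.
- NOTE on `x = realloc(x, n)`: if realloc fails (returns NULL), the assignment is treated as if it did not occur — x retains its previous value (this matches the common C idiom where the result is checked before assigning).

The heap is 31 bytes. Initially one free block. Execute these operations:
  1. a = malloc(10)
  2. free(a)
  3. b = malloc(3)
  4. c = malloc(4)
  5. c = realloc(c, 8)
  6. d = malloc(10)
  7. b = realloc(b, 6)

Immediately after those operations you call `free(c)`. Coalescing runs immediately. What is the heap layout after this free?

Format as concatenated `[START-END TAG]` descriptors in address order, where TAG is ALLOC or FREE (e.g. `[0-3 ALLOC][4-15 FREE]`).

Op 1: a = malloc(10) -> a = 0; heap: [0-9 ALLOC][10-30 FREE]
Op 2: free(a) -> (freed a); heap: [0-30 FREE]
Op 3: b = malloc(3) -> b = 0; heap: [0-2 ALLOC][3-30 FREE]
Op 4: c = malloc(4) -> c = 3; heap: [0-2 ALLOC][3-6 ALLOC][7-30 FREE]
Op 5: c = realloc(c, 8) -> c = 3; heap: [0-2 ALLOC][3-10 ALLOC][11-30 FREE]
Op 6: d = malloc(10) -> d = 11; heap: [0-2 ALLOC][3-10 ALLOC][11-20 ALLOC][21-30 FREE]
Op 7: b = realloc(b, 6) -> b = 21; heap: [0-2 FREE][3-10 ALLOC][11-20 ALLOC][21-26 ALLOC][27-30 FREE]
free(c): c = 3 -> block [3-10 ALLOC]; mark free, coalesce with adjacent free neighbors -> [0-10 FREE][11-20 ALLOC][21-26 ALLOC][27-30 FREE]

Answer: [0-10 FREE][11-20 ALLOC][21-26 ALLOC][27-30 FREE]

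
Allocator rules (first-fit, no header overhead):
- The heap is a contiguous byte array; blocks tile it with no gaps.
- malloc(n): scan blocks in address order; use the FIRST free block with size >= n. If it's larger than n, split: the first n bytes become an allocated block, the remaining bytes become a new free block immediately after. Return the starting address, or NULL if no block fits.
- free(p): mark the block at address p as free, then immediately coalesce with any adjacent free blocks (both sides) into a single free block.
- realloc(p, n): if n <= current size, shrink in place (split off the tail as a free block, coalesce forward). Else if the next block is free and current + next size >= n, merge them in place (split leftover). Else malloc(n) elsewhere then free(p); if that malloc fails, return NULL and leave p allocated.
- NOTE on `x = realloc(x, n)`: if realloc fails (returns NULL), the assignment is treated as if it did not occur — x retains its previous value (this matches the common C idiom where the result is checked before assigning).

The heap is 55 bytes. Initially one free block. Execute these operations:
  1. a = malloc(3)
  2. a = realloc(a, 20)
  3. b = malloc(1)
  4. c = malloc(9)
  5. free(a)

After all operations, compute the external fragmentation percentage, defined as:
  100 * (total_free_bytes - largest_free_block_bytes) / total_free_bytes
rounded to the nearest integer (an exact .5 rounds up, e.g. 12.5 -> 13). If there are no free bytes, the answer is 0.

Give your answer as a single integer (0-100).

Answer: 44

Derivation:
Op 1: a = malloc(3) -> a = 0; heap: [0-2 ALLOC][3-54 FREE]
Op 2: a = realloc(a, 20) -> a = 0; heap: [0-19 ALLOC][20-54 FREE]
Op 3: b = malloc(1) -> b = 20; heap: [0-19 ALLOC][20-20 ALLOC][21-54 FREE]
Op 4: c = malloc(9) -> c = 21; heap: [0-19 ALLOC][20-20 ALLOC][21-29 ALLOC][30-54 FREE]
Op 5: free(a) -> (freed a); heap: [0-19 FREE][20-20 ALLOC][21-29 ALLOC][30-54 FREE]
Free blocks: [20 25] total_free=45 largest=25 -> 100*(45-25)/45 = 2000/45 ≈ 44.444 -> rounds to 44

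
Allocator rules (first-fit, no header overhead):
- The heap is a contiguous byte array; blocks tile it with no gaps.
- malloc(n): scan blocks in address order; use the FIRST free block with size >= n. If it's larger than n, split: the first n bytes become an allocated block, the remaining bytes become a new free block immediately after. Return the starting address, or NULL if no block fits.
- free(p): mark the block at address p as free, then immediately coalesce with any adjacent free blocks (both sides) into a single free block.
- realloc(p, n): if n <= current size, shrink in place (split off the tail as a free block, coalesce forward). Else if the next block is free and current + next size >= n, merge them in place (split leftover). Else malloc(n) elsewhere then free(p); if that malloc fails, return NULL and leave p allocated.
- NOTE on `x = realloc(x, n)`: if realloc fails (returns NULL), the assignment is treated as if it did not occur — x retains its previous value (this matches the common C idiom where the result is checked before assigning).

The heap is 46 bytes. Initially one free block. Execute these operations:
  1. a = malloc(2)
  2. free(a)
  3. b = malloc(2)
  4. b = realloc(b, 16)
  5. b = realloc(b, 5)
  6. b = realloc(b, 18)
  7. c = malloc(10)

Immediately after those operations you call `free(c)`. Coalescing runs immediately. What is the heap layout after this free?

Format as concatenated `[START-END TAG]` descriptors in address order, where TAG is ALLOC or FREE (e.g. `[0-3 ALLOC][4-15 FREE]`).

Op 1: a = malloc(2) -> a = 0; heap: [0-1 ALLOC][2-45 FREE]
Op 2: free(a) -> (freed a); heap: [0-45 FREE]
Op 3: b = malloc(2) -> b = 0; heap: [0-1 ALLOC][2-45 FREE]
Op 4: b = realloc(b, 16) -> b = 0; heap: [0-15 ALLOC][16-45 FREE]
Op 5: b = realloc(b, 5) -> b = 0; heap: [0-4 ALLOC][5-45 FREE]
Op 6: b = realloc(b, 18) -> b = 0; heap: [0-17 ALLOC][18-45 FREE]
Op 7: c = malloc(10) -> c = 18; heap: [0-17 ALLOC][18-27 ALLOC][28-45 FREE]
free(c): c = 18 -> block [18-27 ALLOC]; mark free, coalesce with adjacent free neighbors -> [0-17 ALLOC][18-45 FREE]

Answer: [0-17 ALLOC][18-45 FREE]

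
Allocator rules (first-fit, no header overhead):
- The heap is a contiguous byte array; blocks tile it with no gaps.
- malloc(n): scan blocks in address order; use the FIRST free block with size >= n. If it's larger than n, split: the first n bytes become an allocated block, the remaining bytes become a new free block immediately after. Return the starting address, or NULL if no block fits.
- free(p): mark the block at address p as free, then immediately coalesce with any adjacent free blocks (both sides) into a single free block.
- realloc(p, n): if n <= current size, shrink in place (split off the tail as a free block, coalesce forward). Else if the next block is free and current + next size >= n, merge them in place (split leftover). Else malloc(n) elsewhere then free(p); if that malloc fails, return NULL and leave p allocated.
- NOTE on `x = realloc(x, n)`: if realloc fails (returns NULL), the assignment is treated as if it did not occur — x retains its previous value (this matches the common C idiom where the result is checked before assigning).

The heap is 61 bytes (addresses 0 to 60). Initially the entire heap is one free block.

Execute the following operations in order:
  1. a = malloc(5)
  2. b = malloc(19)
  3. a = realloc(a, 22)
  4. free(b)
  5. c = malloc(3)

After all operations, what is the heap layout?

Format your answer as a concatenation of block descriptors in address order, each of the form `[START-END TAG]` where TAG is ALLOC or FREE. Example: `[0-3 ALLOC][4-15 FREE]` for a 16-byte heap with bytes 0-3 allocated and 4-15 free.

Answer: [0-2 ALLOC][3-23 FREE][24-45 ALLOC][46-60 FREE]

Derivation:
Op 1: a = malloc(5) -> a = 0; heap: [0-4 ALLOC][5-60 FREE]
Op 2: b = malloc(19) -> b = 5; heap: [0-4 ALLOC][5-23 ALLOC][24-60 FREE]
Op 3: a = realloc(a, 22) -> a = 24; heap: [0-4 FREE][5-23 ALLOC][24-45 ALLOC][46-60 FREE]
Op 4: free(b) -> (freed b); heap: [0-23 FREE][24-45 ALLOC][46-60 FREE]
Op 5: c = malloc(3) -> c = 0; heap: [0-2 ALLOC][3-23 FREE][24-45 ALLOC][46-60 FREE]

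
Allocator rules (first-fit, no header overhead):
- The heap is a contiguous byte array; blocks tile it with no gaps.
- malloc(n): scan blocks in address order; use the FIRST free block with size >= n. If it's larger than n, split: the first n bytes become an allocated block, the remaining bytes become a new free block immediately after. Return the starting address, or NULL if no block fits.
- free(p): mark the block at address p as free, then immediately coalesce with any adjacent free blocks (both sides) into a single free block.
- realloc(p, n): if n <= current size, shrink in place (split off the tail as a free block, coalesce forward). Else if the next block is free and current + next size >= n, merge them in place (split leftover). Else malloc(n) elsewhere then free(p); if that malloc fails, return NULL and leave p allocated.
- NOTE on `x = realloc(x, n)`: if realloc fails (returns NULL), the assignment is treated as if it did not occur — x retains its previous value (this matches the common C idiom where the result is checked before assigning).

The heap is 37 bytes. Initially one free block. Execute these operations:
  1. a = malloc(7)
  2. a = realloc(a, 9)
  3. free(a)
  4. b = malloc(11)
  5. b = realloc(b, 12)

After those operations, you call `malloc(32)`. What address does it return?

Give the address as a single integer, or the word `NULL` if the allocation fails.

Op 1: a = malloc(7) -> a = 0; heap: [0-6 ALLOC][7-36 FREE]
Op 2: a = realloc(a, 9) -> a = 0; heap: [0-8 ALLOC][9-36 FREE]
Op 3: free(a) -> (freed a); heap: [0-36 FREE]
Op 4: b = malloc(11) -> b = 0; heap: [0-10 ALLOC][11-36 FREE]
Op 5: b = realloc(b, 12) -> b = 0; heap: [0-11 ALLOC][12-36 FREE]
malloc(32): first-fit scan over [0-11 ALLOC][12-36 FREE] -> NULL

Answer: NULL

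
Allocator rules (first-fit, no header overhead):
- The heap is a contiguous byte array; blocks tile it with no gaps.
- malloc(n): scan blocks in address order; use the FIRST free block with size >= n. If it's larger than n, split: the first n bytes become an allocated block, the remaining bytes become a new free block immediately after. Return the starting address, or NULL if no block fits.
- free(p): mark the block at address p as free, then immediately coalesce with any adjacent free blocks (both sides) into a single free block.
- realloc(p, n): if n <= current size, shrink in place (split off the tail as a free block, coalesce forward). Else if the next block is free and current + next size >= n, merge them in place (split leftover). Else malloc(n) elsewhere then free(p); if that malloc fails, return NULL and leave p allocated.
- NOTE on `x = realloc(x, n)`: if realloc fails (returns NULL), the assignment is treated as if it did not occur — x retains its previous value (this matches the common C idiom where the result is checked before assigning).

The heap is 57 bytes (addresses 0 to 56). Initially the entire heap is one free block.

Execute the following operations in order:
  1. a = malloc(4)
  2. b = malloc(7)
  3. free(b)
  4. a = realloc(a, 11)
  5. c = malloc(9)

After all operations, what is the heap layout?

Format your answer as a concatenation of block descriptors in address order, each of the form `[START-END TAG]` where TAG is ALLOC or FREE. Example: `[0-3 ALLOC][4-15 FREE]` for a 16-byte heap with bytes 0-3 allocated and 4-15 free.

Answer: [0-10 ALLOC][11-19 ALLOC][20-56 FREE]

Derivation:
Op 1: a = malloc(4) -> a = 0; heap: [0-3 ALLOC][4-56 FREE]
Op 2: b = malloc(7) -> b = 4; heap: [0-3 ALLOC][4-10 ALLOC][11-56 FREE]
Op 3: free(b) -> (freed b); heap: [0-3 ALLOC][4-56 FREE]
Op 4: a = realloc(a, 11) -> a = 0; heap: [0-10 ALLOC][11-56 FREE]
Op 5: c = malloc(9) -> c = 11; heap: [0-10 ALLOC][11-19 ALLOC][20-56 FREE]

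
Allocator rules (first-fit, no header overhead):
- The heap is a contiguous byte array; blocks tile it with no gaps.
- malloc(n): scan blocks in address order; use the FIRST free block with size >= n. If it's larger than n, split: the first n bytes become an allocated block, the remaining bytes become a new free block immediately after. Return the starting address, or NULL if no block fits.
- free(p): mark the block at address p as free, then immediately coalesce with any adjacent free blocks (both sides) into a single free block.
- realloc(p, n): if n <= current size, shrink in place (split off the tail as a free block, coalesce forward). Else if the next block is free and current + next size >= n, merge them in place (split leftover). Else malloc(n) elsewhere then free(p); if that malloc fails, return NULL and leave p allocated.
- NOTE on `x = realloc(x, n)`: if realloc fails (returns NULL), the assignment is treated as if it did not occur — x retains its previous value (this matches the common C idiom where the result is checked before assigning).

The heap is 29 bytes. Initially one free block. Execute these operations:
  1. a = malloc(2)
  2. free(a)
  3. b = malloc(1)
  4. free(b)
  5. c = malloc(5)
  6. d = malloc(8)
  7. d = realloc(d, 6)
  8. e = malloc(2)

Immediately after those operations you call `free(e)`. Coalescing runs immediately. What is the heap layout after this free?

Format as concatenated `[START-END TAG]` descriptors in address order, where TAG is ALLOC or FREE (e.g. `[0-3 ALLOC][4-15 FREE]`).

Op 1: a = malloc(2) -> a = 0; heap: [0-1 ALLOC][2-28 FREE]
Op 2: free(a) -> (freed a); heap: [0-28 FREE]
Op 3: b = malloc(1) -> b = 0; heap: [0-0 ALLOC][1-28 FREE]
Op 4: free(b) -> (freed b); heap: [0-28 FREE]
Op 5: c = malloc(5) -> c = 0; heap: [0-4 ALLOC][5-28 FREE]
Op 6: d = malloc(8) -> d = 5; heap: [0-4 ALLOC][5-12 ALLOC][13-28 FREE]
Op 7: d = realloc(d, 6) -> d = 5; heap: [0-4 ALLOC][5-10 ALLOC][11-28 FREE]
Op 8: e = malloc(2) -> e = 11; heap: [0-4 ALLOC][5-10 ALLOC][11-12 ALLOC][13-28 FREE]
free(e): e = 11 -> block [11-12 ALLOC]; mark free, coalesce with adjacent free neighbors -> [0-4 ALLOC][5-10 ALLOC][11-28 FREE]

Answer: [0-4 ALLOC][5-10 ALLOC][11-28 FREE]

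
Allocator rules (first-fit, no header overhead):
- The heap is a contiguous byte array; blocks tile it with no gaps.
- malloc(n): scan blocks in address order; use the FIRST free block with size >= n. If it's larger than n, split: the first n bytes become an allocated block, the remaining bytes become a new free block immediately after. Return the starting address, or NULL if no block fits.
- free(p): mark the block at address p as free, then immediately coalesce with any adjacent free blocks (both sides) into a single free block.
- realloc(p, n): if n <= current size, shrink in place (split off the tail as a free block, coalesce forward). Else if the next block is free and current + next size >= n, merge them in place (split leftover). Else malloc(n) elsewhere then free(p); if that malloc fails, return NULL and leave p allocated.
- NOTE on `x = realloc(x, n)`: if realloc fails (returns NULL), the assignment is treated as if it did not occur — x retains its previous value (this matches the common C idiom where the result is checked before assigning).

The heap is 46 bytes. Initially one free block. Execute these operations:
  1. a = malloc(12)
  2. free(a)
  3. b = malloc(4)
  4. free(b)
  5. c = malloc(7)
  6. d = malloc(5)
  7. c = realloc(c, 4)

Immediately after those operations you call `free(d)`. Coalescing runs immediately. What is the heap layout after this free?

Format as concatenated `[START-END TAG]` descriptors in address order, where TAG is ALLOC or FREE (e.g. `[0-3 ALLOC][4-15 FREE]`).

Answer: [0-3 ALLOC][4-45 FREE]

Derivation:
Op 1: a = malloc(12) -> a = 0; heap: [0-11 ALLOC][12-45 FREE]
Op 2: free(a) -> (freed a); heap: [0-45 FREE]
Op 3: b = malloc(4) -> b = 0; heap: [0-3 ALLOC][4-45 FREE]
Op 4: free(b) -> (freed b); heap: [0-45 FREE]
Op 5: c = malloc(7) -> c = 0; heap: [0-6 ALLOC][7-45 FREE]
Op 6: d = malloc(5) -> d = 7; heap: [0-6 ALLOC][7-11 ALLOC][12-45 FREE]
Op 7: c = realloc(c, 4) -> c = 0; heap: [0-3 ALLOC][4-6 FREE][7-11 ALLOC][12-45 FREE]
free(d): d = 7 -> block [7-11 ALLOC]; mark free, coalesce with adjacent free neighbors -> [0-3 ALLOC][4-45 FREE]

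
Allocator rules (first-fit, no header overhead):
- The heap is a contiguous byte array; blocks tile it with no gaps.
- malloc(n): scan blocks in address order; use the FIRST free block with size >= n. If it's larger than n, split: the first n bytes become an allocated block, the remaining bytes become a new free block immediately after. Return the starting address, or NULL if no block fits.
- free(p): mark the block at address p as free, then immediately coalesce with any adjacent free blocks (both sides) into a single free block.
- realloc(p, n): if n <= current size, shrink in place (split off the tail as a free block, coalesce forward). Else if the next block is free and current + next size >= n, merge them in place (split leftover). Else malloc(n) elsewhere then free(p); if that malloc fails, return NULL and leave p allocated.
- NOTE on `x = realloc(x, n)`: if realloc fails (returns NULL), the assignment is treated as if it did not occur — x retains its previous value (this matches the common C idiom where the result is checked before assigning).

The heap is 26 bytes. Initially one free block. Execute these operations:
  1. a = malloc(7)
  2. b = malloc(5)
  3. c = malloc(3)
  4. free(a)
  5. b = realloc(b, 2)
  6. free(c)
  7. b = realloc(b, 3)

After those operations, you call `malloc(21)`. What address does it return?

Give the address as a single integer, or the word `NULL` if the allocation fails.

Op 1: a = malloc(7) -> a = 0; heap: [0-6 ALLOC][7-25 FREE]
Op 2: b = malloc(5) -> b = 7; heap: [0-6 ALLOC][7-11 ALLOC][12-25 FREE]
Op 3: c = malloc(3) -> c = 12; heap: [0-6 ALLOC][7-11 ALLOC][12-14 ALLOC][15-25 FREE]
Op 4: free(a) -> (freed a); heap: [0-6 FREE][7-11 ALLOC][12-14 ALLOC][15-25 FREE]
Op 5: b = realloc(b, 2) -> b = 7; heap: [0-6 FREE][7-8 ALLOC][9-11 FREE][12-14 ALLOC][15-25 FREE]
Op 6: free(c) -> (freed c); heap: [0-6 FREE][7-8 ALLOC][9-25 FREE]
Op 7: b = realloc(b, 3) -> b = 7; heap: [0-6 FREE][7-9 ALLOC][10-25 FREE]
malloc(21): first-fit scan over [0-6 FREE][7-9 ALLOC][10-25 FREE] -> NULL

Answer: NULL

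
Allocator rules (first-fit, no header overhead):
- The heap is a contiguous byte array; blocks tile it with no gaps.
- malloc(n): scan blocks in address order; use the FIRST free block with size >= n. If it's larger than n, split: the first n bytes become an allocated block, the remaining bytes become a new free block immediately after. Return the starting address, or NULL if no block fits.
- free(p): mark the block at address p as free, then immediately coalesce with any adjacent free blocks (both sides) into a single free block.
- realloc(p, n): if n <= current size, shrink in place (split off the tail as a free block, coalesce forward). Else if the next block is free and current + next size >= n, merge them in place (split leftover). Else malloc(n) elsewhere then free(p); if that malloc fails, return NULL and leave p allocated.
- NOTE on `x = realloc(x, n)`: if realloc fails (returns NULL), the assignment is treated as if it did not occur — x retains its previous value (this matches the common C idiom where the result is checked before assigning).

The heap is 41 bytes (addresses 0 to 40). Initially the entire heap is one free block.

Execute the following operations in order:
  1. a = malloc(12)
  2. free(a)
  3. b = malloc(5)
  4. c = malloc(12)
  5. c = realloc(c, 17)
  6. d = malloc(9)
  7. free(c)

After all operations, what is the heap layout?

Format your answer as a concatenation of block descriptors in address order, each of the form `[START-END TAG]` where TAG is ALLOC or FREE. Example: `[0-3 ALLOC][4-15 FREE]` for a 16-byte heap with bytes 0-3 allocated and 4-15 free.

Op 1: a = malloc(12) -> a = 0; heap: [0-11 ALLOC][12-40 FREE]
Op 2: free(a) -> (freed a); heap: [0-40 FREE]
Op 3: b = malloc(5) -> b = 0; heap: [0-4 ALLOC][5-40 FREE]
Op 4: c = malloc(12) -> c = 5; heap: [0-4 ALLOC][5-16 ALLOC][17-40 FREE]
Op 5: c = realloc(c, 17) -> c = 5; heap: [0-4 ALLOC][5-21 ALLOC][22-40 FREE]
Op 6: d = malloc(9) -> d = 22; heap: [0-4 ALLOC][5-21 ALLOC][22-30 ALLOC][31-40 FREE]
Op 7: free(c) -> (freed c); heap: [0-4 ALLOC][5-21 FREE][22-30 ALLOC][31-40 FREE]

Answer: [0-4 ALLOC][5-21 FREE][22-30 ALLOC][31-40 FREE]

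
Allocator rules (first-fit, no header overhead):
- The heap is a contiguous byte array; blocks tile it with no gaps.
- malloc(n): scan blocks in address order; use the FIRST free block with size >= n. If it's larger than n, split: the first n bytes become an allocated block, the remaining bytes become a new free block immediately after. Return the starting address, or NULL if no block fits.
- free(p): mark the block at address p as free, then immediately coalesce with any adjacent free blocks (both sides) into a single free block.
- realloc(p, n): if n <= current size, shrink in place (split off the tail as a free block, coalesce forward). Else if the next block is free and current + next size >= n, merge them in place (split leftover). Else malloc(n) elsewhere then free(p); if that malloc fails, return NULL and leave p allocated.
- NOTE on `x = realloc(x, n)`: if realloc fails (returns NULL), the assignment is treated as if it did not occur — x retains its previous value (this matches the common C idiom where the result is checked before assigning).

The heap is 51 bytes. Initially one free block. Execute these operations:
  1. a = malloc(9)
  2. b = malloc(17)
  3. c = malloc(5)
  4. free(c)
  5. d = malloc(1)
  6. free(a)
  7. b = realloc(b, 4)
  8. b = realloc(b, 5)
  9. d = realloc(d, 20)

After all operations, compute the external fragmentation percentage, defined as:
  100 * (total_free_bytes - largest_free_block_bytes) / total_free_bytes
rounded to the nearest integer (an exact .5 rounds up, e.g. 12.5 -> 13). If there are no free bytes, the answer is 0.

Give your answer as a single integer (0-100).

Answer: 54

Derivation:
Op 1: a = malloc(9) -> a = 0; heap: [0-8 ALLOC][9-50 FREE]
Op 2: b = malloc(17) -> b = 9; heap: [0-8 ALLOC][9-25 ALLOC][26-50 FREE]
Op 3: c = malloc(5) -> c = 26; heap: [0-8 ALLOC][9-25 ALLOC][26-30 ALLOC][31-50 FREE]
Op 4: free(c) -> (freed c); heap: [0-8 ALLOC][9-25 ALLOC][26-50 FREE]
Op 5: d = malloc(1) -> d = 26; heap: [0-8 ALLOC][9-25 ALLOC][26-26 ALLOC][27-50 FREE]
Op 6: free(a) -> (freed a); heap: [0-8 FREE][9-25 ALLOC][26-26 ALLOC][27-50 FREE]
Op 7: b = realloc(b, 4) -> b = 9; heap: [0-8 FREE][9-12 ALLOC][13-25 FREE][26-26 ALLOC][27-50 FREE]
Op 8: b = realloc(b, 5) -> b = 9; heap: [0-8 FREE][9-13 ALLOC][14-25 FREE][26-26 ALLOC][27-50 FREE]
Op 9: d = realloc(d, 20) -> d = 26; heap: [0-8 FREE][9-13 ALLOC][14-25 FREE][26-45 ALLOC][46-50 FREE]
Free blocks: [9 12 5] total_free=26 largest=12 -> 100*(26-12)/26 = 1400/26 ≈ 53.846 -> rounds to 54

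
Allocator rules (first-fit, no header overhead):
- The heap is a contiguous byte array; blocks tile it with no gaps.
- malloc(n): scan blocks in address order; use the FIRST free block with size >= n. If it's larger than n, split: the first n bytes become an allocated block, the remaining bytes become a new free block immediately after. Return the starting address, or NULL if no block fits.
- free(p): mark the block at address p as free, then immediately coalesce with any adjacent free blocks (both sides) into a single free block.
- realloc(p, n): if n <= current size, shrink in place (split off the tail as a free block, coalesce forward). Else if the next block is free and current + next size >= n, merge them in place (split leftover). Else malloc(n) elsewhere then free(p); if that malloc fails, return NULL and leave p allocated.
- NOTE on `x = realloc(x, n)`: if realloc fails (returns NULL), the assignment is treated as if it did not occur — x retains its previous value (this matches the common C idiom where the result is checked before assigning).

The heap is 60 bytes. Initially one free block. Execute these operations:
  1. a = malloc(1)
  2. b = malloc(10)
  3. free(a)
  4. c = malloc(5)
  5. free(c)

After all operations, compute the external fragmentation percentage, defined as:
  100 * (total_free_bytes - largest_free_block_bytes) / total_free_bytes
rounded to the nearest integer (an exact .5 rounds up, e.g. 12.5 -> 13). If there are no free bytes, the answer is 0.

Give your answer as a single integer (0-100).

Answer: 2

Derivation:
Op 1: a = malloc(1) -> a = 0; heap: [0-0 ALLOC][1-59 FREE]
Op 2: b = malloc(10) -> b = 1; heap: [0-0 ALLOC][1-10 ALLOC][11-59 FREE]
Op 3: free(a) -> (freed a); heap: [0-0 FREE][1-10 ALLOC][11-59 FREE]
Op 4: c = malloc(5) -> c = 11; heap: [0-0 FREE][1-10 ALLOC][11-15 ALLOC][16-59 FREE]
Op 5: free(c) -> (freed c); heap: [0-0 FREE][1-10 ALLOC][11-59 FREE]
Free blocks: [1 49] total_free=50 largest=49 -> 100*(50-49)/50 = 100/50 = 2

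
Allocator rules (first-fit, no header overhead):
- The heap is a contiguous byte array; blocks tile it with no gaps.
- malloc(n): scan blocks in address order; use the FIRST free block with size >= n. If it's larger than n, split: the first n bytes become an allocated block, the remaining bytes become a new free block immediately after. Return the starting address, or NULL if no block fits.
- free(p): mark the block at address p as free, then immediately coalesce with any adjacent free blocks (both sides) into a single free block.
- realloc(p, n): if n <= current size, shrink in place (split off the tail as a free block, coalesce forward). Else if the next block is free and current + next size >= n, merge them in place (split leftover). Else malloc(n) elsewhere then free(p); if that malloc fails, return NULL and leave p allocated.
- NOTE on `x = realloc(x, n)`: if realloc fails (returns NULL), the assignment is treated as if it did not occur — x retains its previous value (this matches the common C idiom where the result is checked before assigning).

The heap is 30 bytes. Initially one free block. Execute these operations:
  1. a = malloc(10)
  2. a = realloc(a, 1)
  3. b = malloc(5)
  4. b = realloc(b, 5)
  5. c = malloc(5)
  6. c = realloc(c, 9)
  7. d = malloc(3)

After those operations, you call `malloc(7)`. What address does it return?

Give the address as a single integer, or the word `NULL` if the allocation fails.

Answer: 18

Derivation:
Op 1: a = malloc(10) -> a = 0; heap: [0-9 ALLOC][10-29 FREE]
Op 2: a = realloc(a, 1) -> a = 0; heap: [0-0 ALLOC][1-29 FREE]
Op 3: b = malloc(5) -> b = 1; heap: [0-0 ALLOC][1-5 ALLOC][6-29 FREE]
Op 4: b = realloc(b, 5) -> b = 1; heap: [0-0 ALLOC][1-5 ALLOC][6-29 FREE]
Op 5: c = malloc(5) -> c = 6; heap: [0-0 ALLOC][1-5 ALLOC][6-10 ALLOC][11-29 FREE]
Op 6: c = realloc(c, 9) -> c = 6; heap: [0-0 ALLOC][1-5 ALLOC][6-14 ALLOC][15-29 FREE]
Op 7: d = malloc(3) -> d = 15; heap: [0-0 ALLOC][1-5 ALLOC][6-14 ALLOC][15-17 ALLOC][18-29 FREE]
malloc(7): first-fit scan over [0-0 ALLOC][1-5 ALLOC][6-14 ALLOC][15-17 ALLOC][18-29 FREE] -> 18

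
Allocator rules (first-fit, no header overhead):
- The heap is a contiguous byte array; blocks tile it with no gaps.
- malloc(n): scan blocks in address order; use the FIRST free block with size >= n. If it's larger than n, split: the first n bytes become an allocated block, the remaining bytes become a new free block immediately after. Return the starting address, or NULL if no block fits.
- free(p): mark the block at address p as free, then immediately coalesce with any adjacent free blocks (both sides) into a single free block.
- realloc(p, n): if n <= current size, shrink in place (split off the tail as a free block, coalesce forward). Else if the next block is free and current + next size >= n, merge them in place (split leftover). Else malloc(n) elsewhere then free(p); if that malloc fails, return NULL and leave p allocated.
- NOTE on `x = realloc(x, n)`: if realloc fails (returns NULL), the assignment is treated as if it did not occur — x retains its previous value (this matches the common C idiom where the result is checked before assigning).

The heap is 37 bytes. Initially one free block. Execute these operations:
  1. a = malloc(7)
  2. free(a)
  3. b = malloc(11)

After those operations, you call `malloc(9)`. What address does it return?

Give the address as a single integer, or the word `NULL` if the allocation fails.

Answer: 11

Derivation:
Op 1: a = malloc(7) -> a = 0; heap: [0-6 ALLOC][7-36 FREE]
Op 2: free(a) -> (freed a); heap: [0-36 FREE]
Op 3: b = malloc(11) -> b = 0; heap: [0-10 ALLOC][11-36 FREE]
malloc(9): first-fit scan over [0-10 ALLOC][11-36 FREE] -> 11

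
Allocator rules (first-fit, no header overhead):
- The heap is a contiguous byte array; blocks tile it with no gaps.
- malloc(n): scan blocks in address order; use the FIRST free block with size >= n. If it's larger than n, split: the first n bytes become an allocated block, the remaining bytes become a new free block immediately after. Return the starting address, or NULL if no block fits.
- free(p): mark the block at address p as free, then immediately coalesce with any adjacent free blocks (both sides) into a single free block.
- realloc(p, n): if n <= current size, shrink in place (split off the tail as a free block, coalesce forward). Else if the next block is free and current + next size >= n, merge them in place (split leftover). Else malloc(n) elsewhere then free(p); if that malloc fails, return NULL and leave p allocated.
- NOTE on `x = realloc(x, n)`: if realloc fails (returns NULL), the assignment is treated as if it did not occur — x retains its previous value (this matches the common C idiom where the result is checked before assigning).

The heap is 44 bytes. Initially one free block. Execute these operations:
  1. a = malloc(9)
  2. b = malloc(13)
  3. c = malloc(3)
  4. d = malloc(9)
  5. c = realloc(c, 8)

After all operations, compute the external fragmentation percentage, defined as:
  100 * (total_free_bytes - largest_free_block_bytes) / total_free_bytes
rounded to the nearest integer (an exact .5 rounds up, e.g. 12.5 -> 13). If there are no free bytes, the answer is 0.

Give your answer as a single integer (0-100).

Op 1: a = malloc(9) -> a = 0; heap: [0-8 ALLOC][9-43 FREE]
Op 2: b = malloc(13) -> b = 9; heap: [0-8 ALLOC][9-21 ALLOC][22-43 FREE]
Op 3: c = malloc(3) -> c = 22; heap: [0-8 ALLOC][9-21 ALLOC][22-24 ALLOC][25-43 FREE]
Op 4: d = malloc(9) -> d = 25; heap: [0-8 ALLOC][9-21 ALLOC][22-24 ALLOC][25-33 ALLOC][34-43 FREE]
Op 5: c = realloc(c, 8) -> c = 34; heap: [0-8 ALLOC][9-21 ALLOC][22-24 FREE][25-33 ALLOC][34-41 ALLOC][42-43 FREE]
Free blocks: [3 2] total_free=5 largest=3 -> 100*(5-3)/5 = 200/5 = 40

Answer: 40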